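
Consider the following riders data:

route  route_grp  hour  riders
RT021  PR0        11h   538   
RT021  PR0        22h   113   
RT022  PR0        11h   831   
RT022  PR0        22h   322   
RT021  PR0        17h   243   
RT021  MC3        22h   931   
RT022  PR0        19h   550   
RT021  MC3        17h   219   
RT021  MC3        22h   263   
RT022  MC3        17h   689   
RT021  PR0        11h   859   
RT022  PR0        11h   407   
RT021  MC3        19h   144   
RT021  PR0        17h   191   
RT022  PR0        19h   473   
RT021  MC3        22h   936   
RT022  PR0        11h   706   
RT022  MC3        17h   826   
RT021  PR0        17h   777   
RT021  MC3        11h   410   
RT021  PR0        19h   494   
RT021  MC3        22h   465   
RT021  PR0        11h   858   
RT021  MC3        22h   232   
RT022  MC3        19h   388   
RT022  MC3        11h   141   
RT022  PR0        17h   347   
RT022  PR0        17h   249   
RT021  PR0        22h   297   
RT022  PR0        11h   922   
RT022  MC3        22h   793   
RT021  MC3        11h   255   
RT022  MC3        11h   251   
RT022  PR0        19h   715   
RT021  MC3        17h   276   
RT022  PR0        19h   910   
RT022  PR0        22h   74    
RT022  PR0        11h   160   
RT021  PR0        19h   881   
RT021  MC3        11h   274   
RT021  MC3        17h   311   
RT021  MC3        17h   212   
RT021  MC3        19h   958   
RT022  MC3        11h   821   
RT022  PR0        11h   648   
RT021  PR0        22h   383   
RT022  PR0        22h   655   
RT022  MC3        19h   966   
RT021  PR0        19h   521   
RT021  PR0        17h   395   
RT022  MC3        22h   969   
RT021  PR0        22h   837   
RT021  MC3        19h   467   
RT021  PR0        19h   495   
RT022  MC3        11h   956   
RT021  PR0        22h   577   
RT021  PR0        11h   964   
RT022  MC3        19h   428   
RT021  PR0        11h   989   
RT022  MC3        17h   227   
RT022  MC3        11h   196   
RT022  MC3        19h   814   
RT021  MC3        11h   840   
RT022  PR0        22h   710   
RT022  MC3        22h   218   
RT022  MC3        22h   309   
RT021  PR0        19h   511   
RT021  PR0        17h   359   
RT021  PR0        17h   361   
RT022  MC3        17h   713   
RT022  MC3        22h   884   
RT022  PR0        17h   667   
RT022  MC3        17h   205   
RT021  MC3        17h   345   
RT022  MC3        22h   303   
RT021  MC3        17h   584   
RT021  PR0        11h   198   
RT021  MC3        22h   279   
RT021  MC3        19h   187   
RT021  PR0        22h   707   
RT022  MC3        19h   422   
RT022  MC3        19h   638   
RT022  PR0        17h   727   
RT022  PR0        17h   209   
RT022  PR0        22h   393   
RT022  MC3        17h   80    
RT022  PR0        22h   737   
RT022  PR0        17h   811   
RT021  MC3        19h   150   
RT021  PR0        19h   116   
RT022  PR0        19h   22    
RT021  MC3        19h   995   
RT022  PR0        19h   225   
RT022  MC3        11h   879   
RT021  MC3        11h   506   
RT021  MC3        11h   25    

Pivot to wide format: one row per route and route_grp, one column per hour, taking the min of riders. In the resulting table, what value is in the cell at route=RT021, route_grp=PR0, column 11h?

198

Rows with route=RT021, route_grp=PR0 and hour=11h: riders values are 538, 859, 858, 964, 989, 198.
min(538, 859, 858, 964, 989, 198) = 198.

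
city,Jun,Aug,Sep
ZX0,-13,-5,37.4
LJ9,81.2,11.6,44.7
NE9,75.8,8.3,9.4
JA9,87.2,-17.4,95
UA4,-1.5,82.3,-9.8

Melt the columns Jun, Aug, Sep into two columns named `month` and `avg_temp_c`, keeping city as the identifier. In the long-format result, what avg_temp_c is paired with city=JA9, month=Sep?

Unpivoting turns each (city, wide-column) pair into one long row.
The wide cell at row JA9, column Sep holds 95, so the long row (JA9, Sep) has avg_temp_c=95.

95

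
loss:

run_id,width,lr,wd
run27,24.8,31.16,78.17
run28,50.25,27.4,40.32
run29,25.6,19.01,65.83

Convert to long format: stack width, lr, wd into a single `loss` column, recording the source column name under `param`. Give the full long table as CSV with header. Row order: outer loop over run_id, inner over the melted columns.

Each (run_id, column) pair becomes one row: 3 × 3 = 9 rows.
For example, (run27, width) → loss=24.8.

run_id,param,loss
run27,width,24.8
run27,lr,31.16
run27,wd,78.17
run28,width,50.25
run28,lr,27.4
run28,wd,40.32
run29,width,25.6
run29,lr,19.01
run29,wd,65.83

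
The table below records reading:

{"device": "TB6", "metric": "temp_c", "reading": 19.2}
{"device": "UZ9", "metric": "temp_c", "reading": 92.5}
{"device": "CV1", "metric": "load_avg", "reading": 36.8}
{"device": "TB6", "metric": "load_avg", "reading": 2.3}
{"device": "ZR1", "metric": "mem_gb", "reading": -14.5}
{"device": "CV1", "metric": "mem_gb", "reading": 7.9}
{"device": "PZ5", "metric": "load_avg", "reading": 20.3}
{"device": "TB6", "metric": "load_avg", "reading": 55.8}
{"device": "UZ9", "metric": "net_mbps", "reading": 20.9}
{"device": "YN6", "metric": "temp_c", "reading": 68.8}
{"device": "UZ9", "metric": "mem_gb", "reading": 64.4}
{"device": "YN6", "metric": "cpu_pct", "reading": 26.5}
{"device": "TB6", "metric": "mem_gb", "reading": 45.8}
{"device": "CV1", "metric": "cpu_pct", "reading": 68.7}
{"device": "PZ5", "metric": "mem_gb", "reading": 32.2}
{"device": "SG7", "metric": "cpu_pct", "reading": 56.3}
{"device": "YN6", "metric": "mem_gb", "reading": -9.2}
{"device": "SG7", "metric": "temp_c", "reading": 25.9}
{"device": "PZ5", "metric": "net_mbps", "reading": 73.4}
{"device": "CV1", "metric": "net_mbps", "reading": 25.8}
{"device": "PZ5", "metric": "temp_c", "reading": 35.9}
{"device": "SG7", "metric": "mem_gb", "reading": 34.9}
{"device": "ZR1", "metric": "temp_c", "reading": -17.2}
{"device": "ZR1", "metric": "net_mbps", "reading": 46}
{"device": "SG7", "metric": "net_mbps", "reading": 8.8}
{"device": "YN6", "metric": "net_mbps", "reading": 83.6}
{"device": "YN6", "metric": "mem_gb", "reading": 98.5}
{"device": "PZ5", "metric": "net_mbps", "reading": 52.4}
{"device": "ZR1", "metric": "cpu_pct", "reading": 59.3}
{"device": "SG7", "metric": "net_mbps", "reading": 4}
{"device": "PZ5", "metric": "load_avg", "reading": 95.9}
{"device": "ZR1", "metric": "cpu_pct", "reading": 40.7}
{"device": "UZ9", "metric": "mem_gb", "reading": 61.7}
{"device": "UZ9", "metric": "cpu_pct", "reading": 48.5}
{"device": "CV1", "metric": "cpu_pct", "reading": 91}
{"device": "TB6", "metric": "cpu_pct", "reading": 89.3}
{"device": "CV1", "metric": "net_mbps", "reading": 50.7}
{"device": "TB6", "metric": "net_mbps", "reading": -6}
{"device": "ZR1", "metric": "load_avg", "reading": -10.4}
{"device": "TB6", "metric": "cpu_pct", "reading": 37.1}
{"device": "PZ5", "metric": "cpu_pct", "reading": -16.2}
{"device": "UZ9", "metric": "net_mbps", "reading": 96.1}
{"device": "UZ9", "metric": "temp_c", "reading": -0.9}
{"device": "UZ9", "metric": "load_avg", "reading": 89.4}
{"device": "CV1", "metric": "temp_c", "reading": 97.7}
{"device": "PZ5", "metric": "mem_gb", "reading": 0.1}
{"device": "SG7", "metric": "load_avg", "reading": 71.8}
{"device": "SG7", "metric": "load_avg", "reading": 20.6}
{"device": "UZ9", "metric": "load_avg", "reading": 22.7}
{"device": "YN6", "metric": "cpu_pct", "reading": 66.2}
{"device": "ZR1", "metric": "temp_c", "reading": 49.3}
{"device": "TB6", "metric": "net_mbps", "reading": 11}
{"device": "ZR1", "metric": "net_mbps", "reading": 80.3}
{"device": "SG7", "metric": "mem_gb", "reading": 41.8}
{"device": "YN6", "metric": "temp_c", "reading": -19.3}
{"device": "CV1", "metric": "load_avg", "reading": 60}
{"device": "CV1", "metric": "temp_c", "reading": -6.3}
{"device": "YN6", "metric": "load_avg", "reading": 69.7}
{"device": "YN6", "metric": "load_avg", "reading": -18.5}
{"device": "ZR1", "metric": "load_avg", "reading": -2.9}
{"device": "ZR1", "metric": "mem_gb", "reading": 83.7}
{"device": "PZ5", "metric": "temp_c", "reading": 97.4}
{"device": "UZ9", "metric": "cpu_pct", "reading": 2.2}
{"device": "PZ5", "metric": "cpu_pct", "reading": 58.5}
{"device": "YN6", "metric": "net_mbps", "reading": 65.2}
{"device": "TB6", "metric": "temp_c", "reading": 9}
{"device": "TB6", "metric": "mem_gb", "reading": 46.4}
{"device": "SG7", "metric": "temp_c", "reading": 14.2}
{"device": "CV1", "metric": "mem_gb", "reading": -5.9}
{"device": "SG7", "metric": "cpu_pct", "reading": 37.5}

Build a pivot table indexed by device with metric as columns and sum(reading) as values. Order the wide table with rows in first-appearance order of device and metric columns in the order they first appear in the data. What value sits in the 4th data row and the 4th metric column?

126.3

With rows in first-appearance order of device, row 4 is device=ZR1. metric columns in first-appearance order: temp_c, load_avg, mem_gb, net_mbps, cpu_pct; column 4 is net_mbps.
Long rows with device=ZR1, metric=net_mbps: 46 + 80.3 = 126.3.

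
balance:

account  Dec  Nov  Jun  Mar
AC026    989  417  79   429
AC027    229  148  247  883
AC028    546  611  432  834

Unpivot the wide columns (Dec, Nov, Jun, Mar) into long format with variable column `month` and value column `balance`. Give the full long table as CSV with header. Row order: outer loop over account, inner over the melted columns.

Each (account, column) pair becomes one row: 3 × 4 = 12 rows.
For example, (AC026, Dec) → balance=989.

account,month,balance
AC026,Dec,989
AC026,Nov,417
AC026,Jun,79
AC026,Mar,429
AC027,Dec,229
AC027,Nov,148
AC027,Jun,247
AC027,Mar,883
AC028,Dec,546
AC028,Nov,611
AC028,Jun,432
AC028,Mar,834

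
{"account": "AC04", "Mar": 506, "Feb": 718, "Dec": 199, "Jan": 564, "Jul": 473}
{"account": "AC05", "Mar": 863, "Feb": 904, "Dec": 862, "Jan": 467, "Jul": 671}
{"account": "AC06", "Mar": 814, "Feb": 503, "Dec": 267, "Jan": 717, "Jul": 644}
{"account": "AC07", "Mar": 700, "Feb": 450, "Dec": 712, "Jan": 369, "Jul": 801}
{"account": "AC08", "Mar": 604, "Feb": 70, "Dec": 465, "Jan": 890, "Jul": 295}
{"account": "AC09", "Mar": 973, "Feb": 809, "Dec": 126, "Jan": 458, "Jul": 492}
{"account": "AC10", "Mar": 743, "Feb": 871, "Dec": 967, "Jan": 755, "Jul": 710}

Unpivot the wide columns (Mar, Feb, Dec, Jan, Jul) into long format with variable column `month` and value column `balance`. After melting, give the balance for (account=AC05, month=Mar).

863

Unpivoting turns each (account, wide-column) pair into one long row.
The wide cell at row AC05, column Mar holds 863, so the long row (AC05, Mar) has balance=863.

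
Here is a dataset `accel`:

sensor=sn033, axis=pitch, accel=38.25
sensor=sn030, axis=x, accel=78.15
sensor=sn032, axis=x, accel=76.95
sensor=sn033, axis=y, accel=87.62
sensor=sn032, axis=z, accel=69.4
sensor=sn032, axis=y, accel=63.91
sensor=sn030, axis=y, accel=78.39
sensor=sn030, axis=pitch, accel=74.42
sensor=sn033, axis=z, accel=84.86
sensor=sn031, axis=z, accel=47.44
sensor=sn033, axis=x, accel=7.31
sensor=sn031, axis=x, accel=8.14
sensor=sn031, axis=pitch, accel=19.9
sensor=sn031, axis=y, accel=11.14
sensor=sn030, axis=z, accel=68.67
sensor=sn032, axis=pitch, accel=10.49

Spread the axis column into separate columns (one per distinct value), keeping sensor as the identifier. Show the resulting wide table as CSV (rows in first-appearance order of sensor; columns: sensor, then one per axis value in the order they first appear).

sensor,pitch,x,y,z
sn033,38.25,7.31,87.62,84.86
sn030,74.42,78.15,78.39,68.67
sn032,10.49,76.95,63.91,69.4
sn031,19.9,8.14,11.14,47.44

Columns: sensor plus the 4 distinct axis values (pitch, x, y, z).
For example, row sn033 column pitch takes accel=38.25 from the long row (sn033, pitch).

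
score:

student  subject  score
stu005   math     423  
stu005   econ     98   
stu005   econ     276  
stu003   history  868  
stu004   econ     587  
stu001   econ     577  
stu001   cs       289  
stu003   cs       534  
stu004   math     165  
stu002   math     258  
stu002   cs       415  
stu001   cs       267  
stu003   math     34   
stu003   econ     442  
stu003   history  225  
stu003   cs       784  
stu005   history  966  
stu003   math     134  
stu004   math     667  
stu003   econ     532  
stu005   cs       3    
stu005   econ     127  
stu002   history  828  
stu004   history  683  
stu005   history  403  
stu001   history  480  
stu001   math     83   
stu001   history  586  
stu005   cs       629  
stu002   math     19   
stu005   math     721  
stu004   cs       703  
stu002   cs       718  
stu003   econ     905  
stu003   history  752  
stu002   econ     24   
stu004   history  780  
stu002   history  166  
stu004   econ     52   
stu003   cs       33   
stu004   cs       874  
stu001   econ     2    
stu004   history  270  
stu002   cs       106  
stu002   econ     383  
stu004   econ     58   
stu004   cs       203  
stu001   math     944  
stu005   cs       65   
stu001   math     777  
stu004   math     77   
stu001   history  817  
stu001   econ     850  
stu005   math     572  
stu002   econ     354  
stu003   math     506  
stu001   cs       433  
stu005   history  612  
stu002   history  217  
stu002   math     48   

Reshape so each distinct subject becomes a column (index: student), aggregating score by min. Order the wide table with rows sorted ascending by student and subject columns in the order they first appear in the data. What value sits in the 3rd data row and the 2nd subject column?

442

With rows sorted ascending by student, row 3 is student=stu003. subject columns in first-appearance order: math, econ, history, cs; column 2 is econ.
Long rows with student=stu003, subject=econ: min(442, 532, 905) = 442.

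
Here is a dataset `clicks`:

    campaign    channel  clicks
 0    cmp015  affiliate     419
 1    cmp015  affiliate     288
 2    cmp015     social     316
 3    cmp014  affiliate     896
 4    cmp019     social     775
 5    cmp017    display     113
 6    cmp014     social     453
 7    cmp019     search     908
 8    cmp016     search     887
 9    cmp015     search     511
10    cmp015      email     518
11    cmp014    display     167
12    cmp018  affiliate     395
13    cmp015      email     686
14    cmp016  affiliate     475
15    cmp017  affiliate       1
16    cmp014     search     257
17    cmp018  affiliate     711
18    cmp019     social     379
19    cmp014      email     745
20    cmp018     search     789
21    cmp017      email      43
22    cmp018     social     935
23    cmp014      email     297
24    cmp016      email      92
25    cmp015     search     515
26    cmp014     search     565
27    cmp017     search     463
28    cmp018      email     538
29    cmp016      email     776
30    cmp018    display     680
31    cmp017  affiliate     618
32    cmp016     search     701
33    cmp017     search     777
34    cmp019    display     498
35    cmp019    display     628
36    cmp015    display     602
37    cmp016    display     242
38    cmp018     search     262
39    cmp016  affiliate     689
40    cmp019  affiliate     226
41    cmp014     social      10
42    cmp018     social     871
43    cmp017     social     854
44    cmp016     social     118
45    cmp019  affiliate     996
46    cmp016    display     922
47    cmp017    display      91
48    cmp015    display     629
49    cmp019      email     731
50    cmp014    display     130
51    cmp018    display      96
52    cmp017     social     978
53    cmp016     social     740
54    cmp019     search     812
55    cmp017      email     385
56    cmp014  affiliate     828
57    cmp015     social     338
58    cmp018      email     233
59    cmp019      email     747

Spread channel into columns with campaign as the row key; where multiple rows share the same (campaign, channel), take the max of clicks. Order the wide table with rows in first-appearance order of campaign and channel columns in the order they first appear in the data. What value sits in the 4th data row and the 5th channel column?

With rows in first-appearance order of campaign, row 4 is campaign=cmp017. channel columns in first-appearance order: affiliate, social, display, search, email; column 5 is email.
Long rows with campaign=cmp017, channel=email: max(43, 385) = 385.

385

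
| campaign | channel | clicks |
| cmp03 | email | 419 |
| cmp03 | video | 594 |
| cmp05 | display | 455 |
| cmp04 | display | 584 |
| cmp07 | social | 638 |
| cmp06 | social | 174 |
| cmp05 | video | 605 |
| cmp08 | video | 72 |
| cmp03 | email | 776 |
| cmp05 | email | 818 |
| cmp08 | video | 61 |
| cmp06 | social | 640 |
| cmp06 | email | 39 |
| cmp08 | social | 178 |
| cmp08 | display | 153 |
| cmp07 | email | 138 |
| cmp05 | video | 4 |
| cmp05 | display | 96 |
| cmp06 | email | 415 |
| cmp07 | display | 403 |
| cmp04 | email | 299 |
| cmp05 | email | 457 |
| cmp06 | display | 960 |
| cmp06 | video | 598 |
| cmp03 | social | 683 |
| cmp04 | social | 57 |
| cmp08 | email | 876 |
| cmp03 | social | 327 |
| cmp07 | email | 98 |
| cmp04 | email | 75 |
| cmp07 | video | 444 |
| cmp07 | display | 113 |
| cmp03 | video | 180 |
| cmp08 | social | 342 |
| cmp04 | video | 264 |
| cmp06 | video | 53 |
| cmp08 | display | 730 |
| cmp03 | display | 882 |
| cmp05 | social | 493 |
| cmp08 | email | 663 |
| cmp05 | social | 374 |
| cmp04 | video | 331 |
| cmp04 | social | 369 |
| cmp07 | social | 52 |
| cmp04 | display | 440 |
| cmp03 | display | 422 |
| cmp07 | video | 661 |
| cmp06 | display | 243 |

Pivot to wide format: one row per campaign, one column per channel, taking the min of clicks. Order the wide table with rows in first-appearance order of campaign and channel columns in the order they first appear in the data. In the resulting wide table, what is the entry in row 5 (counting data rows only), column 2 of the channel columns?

With rows in first-appearance order of campaign, row 5 is campaign=cmp06. channel columns in first-appearance order: email, video, display, social; column 2 is video.
Long rows with campaign=cmp06, channel=video: min(598, 53) = 53.

53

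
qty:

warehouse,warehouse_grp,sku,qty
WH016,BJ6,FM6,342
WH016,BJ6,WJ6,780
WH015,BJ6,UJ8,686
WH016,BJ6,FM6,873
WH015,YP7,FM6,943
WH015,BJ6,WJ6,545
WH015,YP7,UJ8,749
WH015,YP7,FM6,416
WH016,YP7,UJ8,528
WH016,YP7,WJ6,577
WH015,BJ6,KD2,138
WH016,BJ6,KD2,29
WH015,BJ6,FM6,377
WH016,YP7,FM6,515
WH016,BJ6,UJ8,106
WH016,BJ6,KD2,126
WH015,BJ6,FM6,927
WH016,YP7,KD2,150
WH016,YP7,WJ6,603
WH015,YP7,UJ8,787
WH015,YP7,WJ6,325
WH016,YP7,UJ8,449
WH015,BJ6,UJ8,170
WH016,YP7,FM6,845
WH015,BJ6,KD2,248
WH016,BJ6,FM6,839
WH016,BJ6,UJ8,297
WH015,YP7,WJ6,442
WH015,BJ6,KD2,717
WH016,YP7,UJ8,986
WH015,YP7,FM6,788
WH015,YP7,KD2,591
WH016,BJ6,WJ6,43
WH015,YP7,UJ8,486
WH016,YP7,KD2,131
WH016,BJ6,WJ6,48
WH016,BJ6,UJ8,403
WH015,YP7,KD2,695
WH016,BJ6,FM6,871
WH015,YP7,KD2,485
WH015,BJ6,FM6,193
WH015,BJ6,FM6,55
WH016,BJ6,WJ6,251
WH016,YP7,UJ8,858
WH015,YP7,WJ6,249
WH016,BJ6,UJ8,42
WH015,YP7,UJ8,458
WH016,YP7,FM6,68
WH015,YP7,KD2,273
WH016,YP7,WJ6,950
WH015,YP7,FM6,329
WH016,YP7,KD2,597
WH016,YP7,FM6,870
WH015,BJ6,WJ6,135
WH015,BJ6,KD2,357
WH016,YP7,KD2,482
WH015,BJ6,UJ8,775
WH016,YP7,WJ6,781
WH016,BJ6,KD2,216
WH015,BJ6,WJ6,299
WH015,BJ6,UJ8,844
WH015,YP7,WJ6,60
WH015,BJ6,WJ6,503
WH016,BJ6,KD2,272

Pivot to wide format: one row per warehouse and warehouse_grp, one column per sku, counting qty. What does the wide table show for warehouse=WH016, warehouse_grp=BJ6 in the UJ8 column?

4

Rows with warehouse=WH016, warehouse_grp=BJ6 and sku=UJ8: qty values are 106, 297, 403, 42.
4 rows match — count = 4.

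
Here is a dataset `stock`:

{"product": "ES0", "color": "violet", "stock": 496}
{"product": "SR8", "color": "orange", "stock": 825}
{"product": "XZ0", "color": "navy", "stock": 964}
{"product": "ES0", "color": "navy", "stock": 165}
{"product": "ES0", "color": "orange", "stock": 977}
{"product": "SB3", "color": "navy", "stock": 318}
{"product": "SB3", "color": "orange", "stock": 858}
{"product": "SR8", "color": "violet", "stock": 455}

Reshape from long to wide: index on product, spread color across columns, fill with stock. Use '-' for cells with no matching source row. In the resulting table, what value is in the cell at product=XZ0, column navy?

The long row with product=XZ0, color=navy has stock=964.

964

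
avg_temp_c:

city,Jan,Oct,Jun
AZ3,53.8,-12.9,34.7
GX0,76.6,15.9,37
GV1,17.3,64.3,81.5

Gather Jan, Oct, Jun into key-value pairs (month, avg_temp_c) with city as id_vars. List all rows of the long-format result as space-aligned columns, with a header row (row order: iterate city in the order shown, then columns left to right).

city  month  avg_temp_c
AZ3   Jan    53.8      
AZ3   Oct    -12.9     
AZ3   Jun    34.7      
GX0   Jan    76.6      
GX0   Oct    15.9      
GX0   Jun    37        
GV1   Jan    17.3      
GV1   Oct    64.3      
GV1   Jun    81.5      

Each (city, column) pair becomes one row: 3 × 3 = 9 rows.
For example, (AZ3, Jan) → avg_temp_c=53.8.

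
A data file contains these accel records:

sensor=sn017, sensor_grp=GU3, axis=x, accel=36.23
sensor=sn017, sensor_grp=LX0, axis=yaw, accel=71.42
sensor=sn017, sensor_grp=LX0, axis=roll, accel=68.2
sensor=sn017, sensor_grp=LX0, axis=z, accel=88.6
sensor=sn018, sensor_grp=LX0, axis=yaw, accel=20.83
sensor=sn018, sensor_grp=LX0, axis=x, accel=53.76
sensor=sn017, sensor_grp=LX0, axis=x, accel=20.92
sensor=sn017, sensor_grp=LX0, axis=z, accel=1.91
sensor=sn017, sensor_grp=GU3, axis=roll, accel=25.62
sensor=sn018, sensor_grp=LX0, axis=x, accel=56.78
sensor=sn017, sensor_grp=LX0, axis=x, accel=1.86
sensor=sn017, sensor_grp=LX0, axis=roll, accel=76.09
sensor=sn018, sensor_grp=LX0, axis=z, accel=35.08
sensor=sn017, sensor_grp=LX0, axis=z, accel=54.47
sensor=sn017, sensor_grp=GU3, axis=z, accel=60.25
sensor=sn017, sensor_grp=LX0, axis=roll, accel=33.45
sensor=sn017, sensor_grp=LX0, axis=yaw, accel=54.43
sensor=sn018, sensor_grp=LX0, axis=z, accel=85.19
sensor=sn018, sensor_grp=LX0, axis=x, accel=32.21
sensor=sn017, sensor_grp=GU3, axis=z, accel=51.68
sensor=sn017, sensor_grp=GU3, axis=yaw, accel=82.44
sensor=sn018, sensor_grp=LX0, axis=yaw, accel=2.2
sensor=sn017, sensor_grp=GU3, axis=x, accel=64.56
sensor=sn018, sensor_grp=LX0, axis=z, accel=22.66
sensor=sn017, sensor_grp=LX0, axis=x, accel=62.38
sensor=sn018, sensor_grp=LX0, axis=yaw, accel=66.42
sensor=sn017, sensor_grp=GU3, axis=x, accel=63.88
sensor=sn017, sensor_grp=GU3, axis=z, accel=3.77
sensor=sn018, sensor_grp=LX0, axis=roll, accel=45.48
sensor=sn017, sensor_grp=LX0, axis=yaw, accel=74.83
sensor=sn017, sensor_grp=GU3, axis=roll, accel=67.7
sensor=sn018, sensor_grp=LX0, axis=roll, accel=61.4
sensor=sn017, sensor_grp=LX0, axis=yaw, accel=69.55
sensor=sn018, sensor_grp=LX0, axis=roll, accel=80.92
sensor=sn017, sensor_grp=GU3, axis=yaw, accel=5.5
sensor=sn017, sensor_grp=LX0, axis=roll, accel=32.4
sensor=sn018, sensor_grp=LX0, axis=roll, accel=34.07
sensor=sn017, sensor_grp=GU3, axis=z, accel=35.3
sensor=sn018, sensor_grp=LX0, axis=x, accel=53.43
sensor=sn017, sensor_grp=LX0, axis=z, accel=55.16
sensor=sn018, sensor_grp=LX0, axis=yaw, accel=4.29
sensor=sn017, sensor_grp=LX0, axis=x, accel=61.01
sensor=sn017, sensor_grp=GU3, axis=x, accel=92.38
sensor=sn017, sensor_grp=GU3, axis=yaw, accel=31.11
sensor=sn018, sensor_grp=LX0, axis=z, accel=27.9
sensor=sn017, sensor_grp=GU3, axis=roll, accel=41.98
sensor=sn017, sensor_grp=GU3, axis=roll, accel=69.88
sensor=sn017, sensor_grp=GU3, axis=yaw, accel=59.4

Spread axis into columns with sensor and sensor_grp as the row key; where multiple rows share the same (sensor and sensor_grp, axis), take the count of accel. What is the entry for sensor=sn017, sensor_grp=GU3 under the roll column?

Rows with sensor=sn017, sensor_grp=GU3 and axis=roll: accel values are 25.62, 67.7, 41.98, 69.88.
4 rows match — count = 4.

4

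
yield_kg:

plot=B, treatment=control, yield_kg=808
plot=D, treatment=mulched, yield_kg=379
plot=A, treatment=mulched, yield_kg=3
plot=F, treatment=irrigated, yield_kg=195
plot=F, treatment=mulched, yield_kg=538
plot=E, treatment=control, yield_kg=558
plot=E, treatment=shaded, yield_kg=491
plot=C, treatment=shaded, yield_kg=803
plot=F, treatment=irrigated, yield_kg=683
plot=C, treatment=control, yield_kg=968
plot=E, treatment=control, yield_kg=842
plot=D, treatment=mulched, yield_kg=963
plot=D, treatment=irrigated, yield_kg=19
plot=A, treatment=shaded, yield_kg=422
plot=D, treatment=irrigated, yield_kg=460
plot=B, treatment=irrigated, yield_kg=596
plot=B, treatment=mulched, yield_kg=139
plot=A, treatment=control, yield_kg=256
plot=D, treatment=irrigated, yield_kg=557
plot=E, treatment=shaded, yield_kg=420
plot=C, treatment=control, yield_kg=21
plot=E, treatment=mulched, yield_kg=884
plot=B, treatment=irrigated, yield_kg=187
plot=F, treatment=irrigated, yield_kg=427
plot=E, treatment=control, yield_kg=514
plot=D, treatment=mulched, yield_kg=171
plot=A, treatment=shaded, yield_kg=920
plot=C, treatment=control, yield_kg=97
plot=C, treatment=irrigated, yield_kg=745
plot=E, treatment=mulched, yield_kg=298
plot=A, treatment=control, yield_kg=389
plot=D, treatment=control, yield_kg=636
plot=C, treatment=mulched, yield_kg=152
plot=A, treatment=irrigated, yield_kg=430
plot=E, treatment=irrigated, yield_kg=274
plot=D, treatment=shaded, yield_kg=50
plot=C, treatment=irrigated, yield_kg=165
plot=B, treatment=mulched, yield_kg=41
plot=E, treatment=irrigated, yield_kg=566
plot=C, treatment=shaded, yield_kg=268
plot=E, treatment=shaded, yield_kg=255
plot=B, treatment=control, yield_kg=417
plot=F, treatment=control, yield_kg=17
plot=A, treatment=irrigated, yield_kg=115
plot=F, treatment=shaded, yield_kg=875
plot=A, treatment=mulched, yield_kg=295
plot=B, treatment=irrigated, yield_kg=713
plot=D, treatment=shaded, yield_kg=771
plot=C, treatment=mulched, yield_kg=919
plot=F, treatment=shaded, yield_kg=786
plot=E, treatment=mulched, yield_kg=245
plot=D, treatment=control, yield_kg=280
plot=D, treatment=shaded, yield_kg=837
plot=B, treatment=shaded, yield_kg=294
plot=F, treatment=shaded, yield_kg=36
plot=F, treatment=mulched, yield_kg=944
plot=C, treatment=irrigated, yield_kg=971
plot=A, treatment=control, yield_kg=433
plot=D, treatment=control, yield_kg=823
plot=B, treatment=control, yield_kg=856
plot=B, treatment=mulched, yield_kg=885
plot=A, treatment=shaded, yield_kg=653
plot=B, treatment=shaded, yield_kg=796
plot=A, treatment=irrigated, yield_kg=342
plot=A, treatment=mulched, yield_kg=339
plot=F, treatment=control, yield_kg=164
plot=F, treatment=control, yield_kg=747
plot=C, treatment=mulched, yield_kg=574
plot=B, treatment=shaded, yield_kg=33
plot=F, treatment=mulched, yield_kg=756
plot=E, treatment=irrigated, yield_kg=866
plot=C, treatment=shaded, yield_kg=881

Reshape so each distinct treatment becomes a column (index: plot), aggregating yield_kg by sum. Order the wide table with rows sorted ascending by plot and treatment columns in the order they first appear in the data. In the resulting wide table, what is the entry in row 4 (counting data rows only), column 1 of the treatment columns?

1739

With rows sorted ascending by plot, row 4 is plot=D. treatment columns in first-appearance order: control, mulched, irrigated, shaded; column 1 is control.
Long rows with plot=D, treatment=control: 636 + 280 + 823 = 1739.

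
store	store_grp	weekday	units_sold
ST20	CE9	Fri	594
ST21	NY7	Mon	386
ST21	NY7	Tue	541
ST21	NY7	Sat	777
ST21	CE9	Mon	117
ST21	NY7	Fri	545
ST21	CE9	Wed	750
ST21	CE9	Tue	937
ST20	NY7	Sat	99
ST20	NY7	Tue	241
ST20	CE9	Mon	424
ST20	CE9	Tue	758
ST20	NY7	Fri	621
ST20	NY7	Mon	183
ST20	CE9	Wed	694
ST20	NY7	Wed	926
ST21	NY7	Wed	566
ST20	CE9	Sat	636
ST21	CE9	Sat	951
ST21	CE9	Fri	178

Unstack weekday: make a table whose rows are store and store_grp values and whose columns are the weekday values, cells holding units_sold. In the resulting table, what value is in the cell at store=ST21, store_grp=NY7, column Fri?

545

Wide layout: rows indexed by store and store_grp, columns are the 5 distinct weekday values (Fri, Mon, Tue, Sat, Wed).
Cell (store=ST21, store_grp=NY7, weekday=Fri) draws from the long row where store=ST21, store_grp=NY7 and weekday=Fri, which has units_sold=545.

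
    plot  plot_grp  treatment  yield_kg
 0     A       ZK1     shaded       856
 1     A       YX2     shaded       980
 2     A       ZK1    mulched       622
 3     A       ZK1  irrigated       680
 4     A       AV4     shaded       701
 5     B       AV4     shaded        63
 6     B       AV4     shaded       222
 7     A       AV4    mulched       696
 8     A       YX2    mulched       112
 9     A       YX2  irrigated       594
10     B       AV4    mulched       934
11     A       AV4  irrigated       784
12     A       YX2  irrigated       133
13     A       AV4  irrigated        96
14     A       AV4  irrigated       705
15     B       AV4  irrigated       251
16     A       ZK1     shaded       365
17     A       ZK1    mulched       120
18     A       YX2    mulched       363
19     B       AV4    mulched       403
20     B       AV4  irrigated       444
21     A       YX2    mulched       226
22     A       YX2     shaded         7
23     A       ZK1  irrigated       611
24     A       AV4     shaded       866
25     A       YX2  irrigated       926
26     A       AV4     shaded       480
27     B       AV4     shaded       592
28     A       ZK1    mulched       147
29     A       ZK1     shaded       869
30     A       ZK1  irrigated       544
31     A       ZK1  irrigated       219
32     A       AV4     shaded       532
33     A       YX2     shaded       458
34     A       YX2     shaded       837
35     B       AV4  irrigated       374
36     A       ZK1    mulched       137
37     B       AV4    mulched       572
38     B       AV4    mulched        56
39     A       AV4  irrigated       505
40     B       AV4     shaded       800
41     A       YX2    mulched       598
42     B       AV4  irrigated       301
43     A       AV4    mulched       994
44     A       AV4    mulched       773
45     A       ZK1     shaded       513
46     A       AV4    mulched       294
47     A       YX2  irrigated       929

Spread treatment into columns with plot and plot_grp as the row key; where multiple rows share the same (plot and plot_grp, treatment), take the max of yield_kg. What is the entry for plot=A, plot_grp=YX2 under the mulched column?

Rows with plot=A, plot_grp=YX2 and treatment=mulched: yield_kg values are 112, 363, 226, 598.
max(112, 363, 226, 598) = 598.

598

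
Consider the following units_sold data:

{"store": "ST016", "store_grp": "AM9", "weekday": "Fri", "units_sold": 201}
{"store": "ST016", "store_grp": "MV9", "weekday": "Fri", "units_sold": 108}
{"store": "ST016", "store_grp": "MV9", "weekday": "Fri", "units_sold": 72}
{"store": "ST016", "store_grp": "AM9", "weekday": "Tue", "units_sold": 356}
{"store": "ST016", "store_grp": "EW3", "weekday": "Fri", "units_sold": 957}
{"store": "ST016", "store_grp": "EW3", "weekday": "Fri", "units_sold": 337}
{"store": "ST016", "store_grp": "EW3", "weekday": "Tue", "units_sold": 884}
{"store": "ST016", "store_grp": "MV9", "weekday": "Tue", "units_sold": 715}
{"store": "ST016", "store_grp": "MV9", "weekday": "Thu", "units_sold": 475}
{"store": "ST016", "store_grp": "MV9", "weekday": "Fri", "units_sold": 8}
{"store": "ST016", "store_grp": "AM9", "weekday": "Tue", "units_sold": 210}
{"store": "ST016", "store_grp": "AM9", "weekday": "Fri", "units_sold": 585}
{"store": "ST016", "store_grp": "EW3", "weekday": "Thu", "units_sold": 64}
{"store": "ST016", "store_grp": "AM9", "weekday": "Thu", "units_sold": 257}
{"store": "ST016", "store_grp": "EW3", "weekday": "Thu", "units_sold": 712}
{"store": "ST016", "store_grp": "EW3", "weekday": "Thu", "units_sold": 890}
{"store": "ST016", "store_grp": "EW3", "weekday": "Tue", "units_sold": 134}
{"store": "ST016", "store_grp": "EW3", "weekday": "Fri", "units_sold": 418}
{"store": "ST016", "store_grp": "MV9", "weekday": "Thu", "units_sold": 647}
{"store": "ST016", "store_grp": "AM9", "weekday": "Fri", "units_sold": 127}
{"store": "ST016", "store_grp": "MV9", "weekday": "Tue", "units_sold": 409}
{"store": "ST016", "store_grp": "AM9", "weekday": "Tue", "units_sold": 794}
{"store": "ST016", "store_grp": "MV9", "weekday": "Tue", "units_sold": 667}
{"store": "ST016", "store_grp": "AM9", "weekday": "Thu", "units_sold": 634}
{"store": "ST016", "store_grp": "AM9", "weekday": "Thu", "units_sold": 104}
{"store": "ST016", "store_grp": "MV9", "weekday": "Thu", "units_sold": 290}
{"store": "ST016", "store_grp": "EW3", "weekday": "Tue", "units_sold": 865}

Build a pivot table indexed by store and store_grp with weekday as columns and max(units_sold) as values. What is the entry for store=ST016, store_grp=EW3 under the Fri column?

957

Rows with store=ST016, store_grp=EW3 and weekday=Fri: units_sold values are 957, 337, 418.
max(957, 337, 418) = 957.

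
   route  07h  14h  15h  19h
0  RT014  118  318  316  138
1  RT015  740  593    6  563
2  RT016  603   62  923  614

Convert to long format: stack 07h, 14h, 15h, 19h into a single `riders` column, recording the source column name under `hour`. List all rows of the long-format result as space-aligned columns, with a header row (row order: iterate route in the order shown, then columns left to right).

Each (route, column) pair becomes one row: 3 × 4 = 12 rows.
For example, (RT014, 07h) → riders=118.

route  hour  riders
RT014  07h   118   
RT014  14h   318   
RT014  15h   316   
RT014  19h   138   
RT015  07h   740   
RT015  14h   593   
RT015  15h   6     
RT015  19h   563   
RT016  07h   603   
RT016  14h   62    
RT016  15h   923   
RT016  19h   614   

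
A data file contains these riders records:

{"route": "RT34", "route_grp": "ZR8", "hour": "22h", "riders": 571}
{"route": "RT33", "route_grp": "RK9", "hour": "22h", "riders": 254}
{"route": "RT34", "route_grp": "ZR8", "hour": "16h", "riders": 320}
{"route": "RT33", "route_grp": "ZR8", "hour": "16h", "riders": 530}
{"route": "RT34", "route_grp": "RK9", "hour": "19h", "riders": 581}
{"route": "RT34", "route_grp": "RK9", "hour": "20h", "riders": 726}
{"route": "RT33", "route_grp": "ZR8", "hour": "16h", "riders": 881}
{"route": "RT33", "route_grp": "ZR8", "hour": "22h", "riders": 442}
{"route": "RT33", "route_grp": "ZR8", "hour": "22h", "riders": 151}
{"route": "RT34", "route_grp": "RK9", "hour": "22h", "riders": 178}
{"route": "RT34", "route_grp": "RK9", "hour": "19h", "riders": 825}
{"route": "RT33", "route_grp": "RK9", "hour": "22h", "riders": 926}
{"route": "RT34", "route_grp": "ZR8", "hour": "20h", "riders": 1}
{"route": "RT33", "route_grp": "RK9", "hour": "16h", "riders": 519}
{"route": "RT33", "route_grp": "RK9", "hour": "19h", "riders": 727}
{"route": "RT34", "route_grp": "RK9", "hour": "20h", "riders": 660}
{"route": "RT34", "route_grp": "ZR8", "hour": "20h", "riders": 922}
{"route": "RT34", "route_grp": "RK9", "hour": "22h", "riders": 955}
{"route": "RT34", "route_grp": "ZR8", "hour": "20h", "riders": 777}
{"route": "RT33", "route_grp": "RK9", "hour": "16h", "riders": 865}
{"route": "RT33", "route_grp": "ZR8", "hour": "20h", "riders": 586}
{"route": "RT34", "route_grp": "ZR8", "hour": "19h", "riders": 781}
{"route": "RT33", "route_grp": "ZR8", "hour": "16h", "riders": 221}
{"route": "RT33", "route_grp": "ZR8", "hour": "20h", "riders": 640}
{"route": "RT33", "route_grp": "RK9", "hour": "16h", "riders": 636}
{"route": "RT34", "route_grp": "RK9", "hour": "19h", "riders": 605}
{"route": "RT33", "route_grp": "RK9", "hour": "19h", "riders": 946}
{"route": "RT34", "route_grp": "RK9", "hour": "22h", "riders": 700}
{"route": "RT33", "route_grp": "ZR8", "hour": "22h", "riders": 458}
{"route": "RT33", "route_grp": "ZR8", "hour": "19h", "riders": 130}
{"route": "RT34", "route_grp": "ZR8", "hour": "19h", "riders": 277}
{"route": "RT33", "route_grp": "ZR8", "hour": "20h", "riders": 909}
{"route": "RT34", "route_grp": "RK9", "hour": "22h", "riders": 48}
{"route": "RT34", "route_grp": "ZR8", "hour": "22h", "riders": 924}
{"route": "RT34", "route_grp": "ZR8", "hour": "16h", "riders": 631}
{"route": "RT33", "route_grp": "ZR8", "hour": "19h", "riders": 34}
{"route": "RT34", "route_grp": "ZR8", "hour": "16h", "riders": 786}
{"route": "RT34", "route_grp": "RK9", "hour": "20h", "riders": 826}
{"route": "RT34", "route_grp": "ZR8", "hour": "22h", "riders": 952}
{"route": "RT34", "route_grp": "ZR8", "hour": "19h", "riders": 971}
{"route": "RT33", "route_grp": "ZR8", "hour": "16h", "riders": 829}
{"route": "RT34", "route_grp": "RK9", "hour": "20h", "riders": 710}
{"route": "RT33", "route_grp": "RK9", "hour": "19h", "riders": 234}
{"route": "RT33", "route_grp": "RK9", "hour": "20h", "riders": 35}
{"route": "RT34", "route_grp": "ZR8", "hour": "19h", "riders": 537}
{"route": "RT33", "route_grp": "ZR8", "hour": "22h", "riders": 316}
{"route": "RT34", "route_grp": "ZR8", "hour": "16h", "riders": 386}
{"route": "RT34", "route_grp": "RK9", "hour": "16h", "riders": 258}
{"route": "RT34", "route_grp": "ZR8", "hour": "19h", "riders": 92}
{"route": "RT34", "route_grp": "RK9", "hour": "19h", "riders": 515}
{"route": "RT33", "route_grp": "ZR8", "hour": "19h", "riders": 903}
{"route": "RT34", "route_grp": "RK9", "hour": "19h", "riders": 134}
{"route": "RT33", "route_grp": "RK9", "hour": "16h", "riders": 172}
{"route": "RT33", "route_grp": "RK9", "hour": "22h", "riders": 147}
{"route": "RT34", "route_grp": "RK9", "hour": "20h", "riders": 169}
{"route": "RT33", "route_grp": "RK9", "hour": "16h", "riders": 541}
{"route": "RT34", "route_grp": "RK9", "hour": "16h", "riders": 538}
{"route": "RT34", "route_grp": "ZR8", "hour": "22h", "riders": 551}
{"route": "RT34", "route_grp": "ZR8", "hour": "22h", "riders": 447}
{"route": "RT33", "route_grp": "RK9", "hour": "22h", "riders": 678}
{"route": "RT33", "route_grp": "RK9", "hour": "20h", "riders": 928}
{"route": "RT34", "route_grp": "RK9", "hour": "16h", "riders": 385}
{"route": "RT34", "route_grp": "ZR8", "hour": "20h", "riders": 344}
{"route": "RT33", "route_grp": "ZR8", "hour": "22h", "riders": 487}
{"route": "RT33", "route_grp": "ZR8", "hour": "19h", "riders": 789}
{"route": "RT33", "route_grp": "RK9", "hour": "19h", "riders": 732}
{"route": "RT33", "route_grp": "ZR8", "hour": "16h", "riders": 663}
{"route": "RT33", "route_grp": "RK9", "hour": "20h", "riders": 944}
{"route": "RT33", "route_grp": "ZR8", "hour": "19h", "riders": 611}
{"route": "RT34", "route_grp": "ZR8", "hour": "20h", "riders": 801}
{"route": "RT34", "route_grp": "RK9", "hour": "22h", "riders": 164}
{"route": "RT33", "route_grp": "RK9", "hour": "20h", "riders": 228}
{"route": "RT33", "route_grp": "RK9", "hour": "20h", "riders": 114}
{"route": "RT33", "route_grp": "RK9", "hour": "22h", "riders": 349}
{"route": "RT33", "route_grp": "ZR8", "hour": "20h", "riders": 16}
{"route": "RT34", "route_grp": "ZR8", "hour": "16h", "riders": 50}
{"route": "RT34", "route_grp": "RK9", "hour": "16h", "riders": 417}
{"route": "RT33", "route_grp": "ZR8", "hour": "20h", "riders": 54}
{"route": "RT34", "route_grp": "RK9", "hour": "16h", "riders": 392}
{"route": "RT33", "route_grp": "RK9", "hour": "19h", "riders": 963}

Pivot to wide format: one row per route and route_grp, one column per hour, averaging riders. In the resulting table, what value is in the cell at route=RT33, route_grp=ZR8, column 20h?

441

Rows with route=RT33, route_grp=ZR8 and hour=20h: riders values are 586, 640, 909, 16, 54.
(586 + 640 + 909 + 16 + 54) / 5 = 441.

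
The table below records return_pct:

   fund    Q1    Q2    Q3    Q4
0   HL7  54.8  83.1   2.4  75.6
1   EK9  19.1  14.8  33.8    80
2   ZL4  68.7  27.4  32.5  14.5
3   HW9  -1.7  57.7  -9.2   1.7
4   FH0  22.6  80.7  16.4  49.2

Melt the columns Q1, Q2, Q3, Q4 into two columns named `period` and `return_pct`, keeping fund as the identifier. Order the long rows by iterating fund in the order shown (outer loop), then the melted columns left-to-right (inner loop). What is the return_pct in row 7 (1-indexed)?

33.8

20 rows total (5 × 4). Row 7: index ⌊(7-1)/4⌋ = 1 into fund → EK9; (7-1) mod 4 = 2 into the melted columns → Q3.
So row 7 is (EK9, Q3, 33.8); return_pct = 33.8.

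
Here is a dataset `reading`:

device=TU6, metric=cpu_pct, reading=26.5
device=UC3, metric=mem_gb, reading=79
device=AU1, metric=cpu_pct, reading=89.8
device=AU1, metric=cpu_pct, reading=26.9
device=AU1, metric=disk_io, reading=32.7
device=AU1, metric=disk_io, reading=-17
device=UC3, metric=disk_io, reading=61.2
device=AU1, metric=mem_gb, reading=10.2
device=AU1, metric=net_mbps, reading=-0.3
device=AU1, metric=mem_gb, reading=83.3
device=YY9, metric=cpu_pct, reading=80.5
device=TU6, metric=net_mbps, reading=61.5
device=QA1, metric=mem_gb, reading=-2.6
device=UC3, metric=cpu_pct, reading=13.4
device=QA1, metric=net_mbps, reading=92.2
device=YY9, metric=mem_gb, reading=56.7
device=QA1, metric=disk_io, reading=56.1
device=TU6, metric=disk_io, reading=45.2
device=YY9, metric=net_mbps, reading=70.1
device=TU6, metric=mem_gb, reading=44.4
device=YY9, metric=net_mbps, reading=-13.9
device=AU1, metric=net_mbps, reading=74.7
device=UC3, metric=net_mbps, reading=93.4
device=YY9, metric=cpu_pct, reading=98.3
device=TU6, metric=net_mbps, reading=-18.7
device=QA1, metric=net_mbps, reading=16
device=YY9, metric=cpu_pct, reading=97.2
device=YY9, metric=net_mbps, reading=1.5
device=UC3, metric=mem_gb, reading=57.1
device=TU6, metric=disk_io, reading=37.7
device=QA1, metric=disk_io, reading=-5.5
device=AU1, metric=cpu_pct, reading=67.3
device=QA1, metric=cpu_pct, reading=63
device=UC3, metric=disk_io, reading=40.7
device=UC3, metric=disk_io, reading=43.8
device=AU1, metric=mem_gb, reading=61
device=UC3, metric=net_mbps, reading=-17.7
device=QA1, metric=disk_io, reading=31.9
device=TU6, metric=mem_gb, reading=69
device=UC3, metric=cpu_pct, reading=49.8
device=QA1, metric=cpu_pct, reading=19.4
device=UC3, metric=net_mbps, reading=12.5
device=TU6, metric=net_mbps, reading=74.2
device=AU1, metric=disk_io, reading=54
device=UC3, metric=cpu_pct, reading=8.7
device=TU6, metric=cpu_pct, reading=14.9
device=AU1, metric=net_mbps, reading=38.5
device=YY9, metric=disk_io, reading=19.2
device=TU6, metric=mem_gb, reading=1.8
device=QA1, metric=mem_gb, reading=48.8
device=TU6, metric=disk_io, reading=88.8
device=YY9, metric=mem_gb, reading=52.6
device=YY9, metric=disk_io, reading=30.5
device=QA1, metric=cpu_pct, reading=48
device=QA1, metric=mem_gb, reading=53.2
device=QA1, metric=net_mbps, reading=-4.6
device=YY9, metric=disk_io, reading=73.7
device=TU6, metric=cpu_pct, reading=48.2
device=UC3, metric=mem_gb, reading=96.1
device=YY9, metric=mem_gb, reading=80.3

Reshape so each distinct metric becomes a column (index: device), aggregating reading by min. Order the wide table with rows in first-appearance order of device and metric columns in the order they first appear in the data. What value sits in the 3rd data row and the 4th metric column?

With rows in first-appearance order of device, row 3 is device=AU1. metric columns in first-appearance order: cpu_pct, mem_gb, disk_io, net_mbps; column 4 is net_mbps.
Long rows with device=AU1, metric=net_mbps: min(-0.3, 74.7, 38.5) = -0.3.

-0.3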